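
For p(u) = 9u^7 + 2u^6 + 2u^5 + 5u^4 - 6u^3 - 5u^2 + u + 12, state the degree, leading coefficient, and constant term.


Highest power of u is 7, with coefficient 9. Constant term is 12.
Degree = 7, leading coefficient = 9, constant term = 12


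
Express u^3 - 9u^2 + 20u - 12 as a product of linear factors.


Try integer roots (divisors of -12). u=2: p(2)=0.
Divide out (u - 2): quotient is u^2 - 7u + 6.
Factor the quadratic: (u - 1)(u - 6)
Result: (u - 2)(u - 1)(u - 6)


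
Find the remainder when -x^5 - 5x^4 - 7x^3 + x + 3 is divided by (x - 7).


By the Remainder Theorem, the remainder equals p(7):
  -1*(7)^5 = -16807
  -5*(7)^4 = -12005
  -7*(7)^3 = -2401
  0*(7)^2 = 0
  1*(7)^1 = 7
  constant: 3
Sum: -16807 - 12005 - 2401 + 0 + 7 + 3 = -31203


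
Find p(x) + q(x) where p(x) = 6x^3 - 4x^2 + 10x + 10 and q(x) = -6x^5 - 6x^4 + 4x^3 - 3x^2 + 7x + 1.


Align terms by degree and add:
  6x^3 - 4x^2 + 10x + 10
  -6x^5 - 6x^4 + 4x^3 - 3x^2 + 7x + 1
= -6x^5 - 6x^4 + 10x^3 - 7x^2 + 17x + 11


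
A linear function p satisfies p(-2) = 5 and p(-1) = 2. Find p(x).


p(x) = mx + b. Using p(-2)=5, p(-1)=2:
m = (5 - 2)/(-2 + 1) = 3/-1 = -3
b = 5 - m*(-2) = 5 - 6 = -1
p(x) = -3x - 1


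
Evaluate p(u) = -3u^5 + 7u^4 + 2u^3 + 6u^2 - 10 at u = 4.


Using direct substitution:
  -3 * (4)^5 = -3072
  7 * (4)^4 = 1792
  2 * (4)^3 = 128
  6 * (4)^2 = 96
  0 * (4)^1 = 0
  constant: -10
Sum = -3072 + 1792 + 128 + 96 + 0 - 10 = -1066


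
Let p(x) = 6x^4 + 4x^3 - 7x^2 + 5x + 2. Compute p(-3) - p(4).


p(-3) = 302
p(4) = 1702
p(-3) - p(4) = 302 - 1702 = -1400


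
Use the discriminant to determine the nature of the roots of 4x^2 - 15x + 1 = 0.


D = b^2 - 4ac = (-15)^2 - 4(4)(1) = 225 - 16 = 209
Since D > 0: two distinct irrational roots


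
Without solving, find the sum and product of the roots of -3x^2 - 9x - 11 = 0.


For ax^2+bx+c=0: sum = -b/a, product = c/a.
a=-3, b=-9, c=-11
Sum = -(-9)/-3 = -3
Product = (-11)/-3 = 11/3


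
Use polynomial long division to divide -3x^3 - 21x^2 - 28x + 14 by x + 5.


(-3x^3 - 21x^2 - 28x + 14) / (x + 5)
Step 1: -3x^2 * (x + 5) = -3x^3 - 15x^2; subtract.
Step 2: -6x * (x + 5) = -6x^2 - 30x; subtract.
Step 3: 2 * (x + 5) = 2x + 10; subtract.
Quotient: -3x^2 - 6x + 2, Remainder: 4


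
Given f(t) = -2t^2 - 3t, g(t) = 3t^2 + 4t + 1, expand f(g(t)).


Substitute g(t) into f:
f(g(t)) = -2*(3t^2 + 4t + 1)^2 + (-3)*(3t^2 + 4t + 1)
(3t^2 + 4t + 1)^2 = 9t^4 + 24t^3 + 22t^2 + 8t + 1
Expand and combine: -18t^4 - 48t^3 - 53t^2 - 28t - 5


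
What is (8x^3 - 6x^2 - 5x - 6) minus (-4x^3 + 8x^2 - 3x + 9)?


Distribute the minus sign:
  (8x^3 - 6x^2 - 5x - 6)
- (-4x^3 + 8x^2 - 3x + 9)
Negate second polynomial: 4x^3 - 8x^2 + 3x - 9
Add: 12x^3 - 14x^2 - 2x - 15


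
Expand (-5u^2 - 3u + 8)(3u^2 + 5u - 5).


Distribute each term of the first polynomial:
  (-5u^2)(3u^2 + 5u - 5) = -15u^4 - 25u^3 + 25u^2
  (-3u)(3u^2 + 5u - 5) = -9u^3 - 15u^2 + 15u
  (8)(3u^2 + 5u - 5) = 24u^2 + 40u - 40
Sum: -15u^4 - 34u^3 + 34u^2 + 55u - 40


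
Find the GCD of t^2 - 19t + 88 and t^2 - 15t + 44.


Factor each:
  t^2 - 19t + 88 = (t - 11)(t - 8)
  t^2 - 15t + 44 = (t - 11)(t - 4)
Common monic factor: t - 11


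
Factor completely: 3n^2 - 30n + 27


Roots satisfy r1 + r2 = -b/a = 10 and r1*r2 = c/a = 9.
So r1 = 9, r2 = 1.
3n^2 - 30n + 27 = 3(n - r1)(n - r2) = 3(n - 9)(n - 1)


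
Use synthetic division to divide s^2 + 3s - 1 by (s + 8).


Synthetic division with c = -8. Coefficients: 1, 3, -1
Bring down 1.
  1 * -8 = -8; -8 + 3 = -5
  -5 * -8 = 40; 40 - 1 = 39
Quotient: s - 5, Remainder: 39


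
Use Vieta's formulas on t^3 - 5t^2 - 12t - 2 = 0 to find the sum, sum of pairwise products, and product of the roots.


Monic cubic t^3+bt^2+ct+d=0: sum=-b, pairwise sum=c, product=-d.
b=-5, c=-12, d=-2
r1+r2+r3 = 5
r1r2+r1r3+r2r3 = -12
r1r2r3 = 2


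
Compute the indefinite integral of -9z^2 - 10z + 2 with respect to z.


Reverse power rule on each term:
  ∫ -9z^2 dz = -3z^3
  ∫ -10z dz = -5z^2
  ∫ 2 dz = 2z
F(z) = -3z^3 - 5z^2 + 2z + C


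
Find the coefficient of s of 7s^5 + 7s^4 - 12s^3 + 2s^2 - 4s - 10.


Read off the coefficient of s: -4


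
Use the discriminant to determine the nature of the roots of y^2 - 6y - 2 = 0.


D = b^2 - 4ac = (-6)^2 - 4(1)(-2) = 36 + 8 = 44
Since D > 0: two distinct irrational roots


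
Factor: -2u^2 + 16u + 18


Roots satisfy r1 + r2 = -b/a = 8 and r1*r2 = c/a = -9.
So r1 = 9, r2 = -1.
-2u^2 + 16u + 18 = -2(u - r1)(u - r2) = -2(u - 9)(u + 1)


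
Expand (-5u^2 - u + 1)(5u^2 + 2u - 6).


Distribute each term of the first polynomial:
  (-5u^2)(5u^2 + 2u - 6) = -25u^4 - 10u^3 + 30u^2
  (-u)(5u^2 + 2u - 6) = -5u^3 - 2u^2 + 6u
  (1)(5u^2 + 2u - 6) = 5u^2 + 2u - 6
Sum: -25u^4 - 15u^3 + 33u^2 + 8u - 6


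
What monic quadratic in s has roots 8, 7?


p(s) = (s - 8)(s - 7)
Expand: s^2 - 15s + 56


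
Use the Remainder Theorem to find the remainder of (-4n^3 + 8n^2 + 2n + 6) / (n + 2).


By the Remainder Theorem, the remainder equals p(-2):
  -4*(-2)^3 = 32
  8*(-2)^2 = 32
  2*(-2)^1 = -4
  constant: 6
Sum: 32 + 32 - 4 + 6 = 66


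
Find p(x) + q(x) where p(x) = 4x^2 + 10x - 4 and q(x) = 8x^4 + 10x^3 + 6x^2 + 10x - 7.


Align terms by degree and add:
  4x^2 + 10x - 4
+ 8x^4 + 10x^3 + 6x^2 + 10x - 7
= 8x^4 + 10x^3 + 10x^2 + 20x - 11


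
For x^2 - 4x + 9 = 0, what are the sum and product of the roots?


For ax^2+bx+c=0: sum = -b/a, product = c/a.
a=1, b=-4, c=9
Sum = -(-4)/1 = 4
Product = (9)/1 = 9


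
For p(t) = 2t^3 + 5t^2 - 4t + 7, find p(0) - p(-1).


p(0) = 7
p(-1) = 14
p(0) - p(-1) = 7 - 14 = -7


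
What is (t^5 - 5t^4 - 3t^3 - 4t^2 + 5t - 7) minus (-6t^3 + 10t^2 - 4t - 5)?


Distribute the minus sign:
  (t^5 - 5t^4 - 3t^3 - 4t^2 + 5t - 7)
- (-6t^3 + 10t^2 - 4t - 5)
Negate second polynomial: 6t^3 - 10t^2 + 4t + 5
Add: t^5 - 5t^4 + 3t^3 - 14t^2 + 9t - 2


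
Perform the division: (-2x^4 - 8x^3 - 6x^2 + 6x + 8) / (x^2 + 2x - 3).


(-2x^4 - 8x^3 - 6x^2 + 6x + 8) / (x^2 + 2x - 3)
Step 1: -2x^2 * (x^2 + 2x - 3) = -2x^4 - 4x^3 + 6x^2; subtract.
Step 2: -4x * (x^2 + 2x - 3) = -4x^3 - 8x^2 + 12x; subtract.
Step 3: -4 * (x^2 + 2x - 3) = -4x^2 - 8x + 12; subtract.
Quotient: -2x^2 - 4x - 4, Remainder: 2x - 4


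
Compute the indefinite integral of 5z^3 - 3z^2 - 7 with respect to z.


Reverse power rule on each term:
  ∫ 5z^3 dz = (5/4)z^4
  ∫ -3z^2 dz = -z^3
  ∫ -7 dz = -7z
F(z) = (5/4)z^4 - z^3 - 7z + C


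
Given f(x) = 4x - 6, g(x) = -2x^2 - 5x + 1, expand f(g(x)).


Substitute g(x) into f:
f(g(x)) = 4*(-2x^2 - 5x + 1) + (-6)
Expand and combine: -8x^2 - 20x - 2


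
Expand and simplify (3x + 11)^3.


Expand (3x + 11)^3 by repeated multiplication:
  (3x + 11)^2 = 9x^2 + 66x + 121
= 27x^3 + 297x^2 + 1089x + 1331


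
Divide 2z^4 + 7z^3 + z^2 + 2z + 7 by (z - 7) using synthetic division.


Synthetic division with c = 7. Coefficients: 2, 7, 1, 2, 7
Bring down 2.
  2 * 7 = 14; 14 + 7 = 21
  21 * 7 = 147; 147 + 1 = 148
  148 * 7 = 1036; 1036 + 2 = 1038
  1038 * 7 = 7266; 7266 + 7 = 7273
Quotient: 2z^3 + 21z^2 + 148z + 1038, Remainder: 7273


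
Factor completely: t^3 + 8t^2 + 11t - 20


Try integer roots (divisors of -20). t=1: p(1)=0.
Divide out (t - 1): quotient is t^2 + 9t + 20.
Factor the quadratic: (t + 5)(t + 4)
Result: (t - 1)(t + 5)(t + 4)


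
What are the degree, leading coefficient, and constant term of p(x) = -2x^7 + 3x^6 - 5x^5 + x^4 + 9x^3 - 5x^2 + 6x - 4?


Highest power of x is 7, with coefficient -2. Constant term is -4.
Degree = 7, leading coefficient = -2, constant term = -4


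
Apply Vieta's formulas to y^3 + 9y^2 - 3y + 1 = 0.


Monic cubic y^3+by^2+cy+d=0: sum=-b, pairwise sum=c, product=-d.
b=9, c=-3, d=1
r1+r2+r3 = -9
r1r2+r1r3+r2r3 = -3
r1r2r3 = -1


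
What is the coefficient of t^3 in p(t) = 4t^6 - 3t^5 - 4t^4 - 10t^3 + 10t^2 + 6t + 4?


Read off the coefficient of t^3: -10


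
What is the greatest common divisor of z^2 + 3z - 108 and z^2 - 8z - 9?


Factor each:
  z^2 + 3z - 108 = (z - 9)(z + 12)
  z^2 - 8z - 9 = (z - 9)(z + 1)
Common monic factor: z - 9


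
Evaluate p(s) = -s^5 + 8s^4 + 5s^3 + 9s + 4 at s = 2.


Using direct substitution:
  -1 * (2)^5 = -32
  8 * (2)^4 = 128
  5 * (2)^3 = 40
  0 * (2)^2 = 0
  9 * (2)^1 = 18
  constant: 4
Sum = -32 + 128 + 40 + 0 + 18 + 4 = 158


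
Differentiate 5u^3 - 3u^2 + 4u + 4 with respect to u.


Apply the power rule term by term:
  d/du(5u^3) = 15u^2
  d/du(-3u^2) = -6u
  d/du(4u) = 4
  d/du(4) = 0
p'(u) = 15u^2 - 6u + 4


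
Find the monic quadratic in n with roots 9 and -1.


p(n) = (n - 9)(n + 1)
Expand: n^2 - 8n - 9


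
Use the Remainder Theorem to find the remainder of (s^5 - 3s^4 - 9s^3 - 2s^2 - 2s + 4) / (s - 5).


By the Remainder Theorem, the remainder equals p(5):
  1*(5)^5 = 3125
  -3*(5)^4 = -1875
  -9*(5)^3 = -1125
  -2*(5)^2 = -50
  -2*(5)^1 = -10
  constant: 4
Sum: 3125 - 1875 - 1125 - 50 - 10 + 4 = 69


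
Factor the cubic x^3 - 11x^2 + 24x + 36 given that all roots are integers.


Try integer roots (divisors of 36). x=6: p(6)=0.
Divide out (x - 6): quotient is x^2 - 5x - 6.
Factor the quadratic: (x - 6)(x + 1)
Result: (x - 6)(x - 6)(x + 1)


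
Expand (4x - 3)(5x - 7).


Distribute each term of the first polynomial:
  (4x)(5x - 7) = 20x^2 - 28x
  (-3)(5x - 7) = -15x + 21
Sum: 20x^2 - 43x + 21


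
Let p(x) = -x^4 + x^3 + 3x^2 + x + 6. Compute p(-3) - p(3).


p(-3) = -78
p(3) = -18
p(-3) - p(3) = -78 + 18 = -60


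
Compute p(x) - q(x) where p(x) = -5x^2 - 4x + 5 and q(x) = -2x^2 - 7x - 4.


Distribute the minus sign:
  (-5x^2 - 4x + 5)
- (-2x^2 - 7x - 4)
Negate second polynomial: 2x^2 + 7x + 4
Add: -3x^2 + 3x + 9


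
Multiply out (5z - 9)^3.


Expand (5z - 9)^3 by repeated multiplication:
  (5z - 9)^2 = 25z^2 - 90z + 81
= 125z^3 - 675z^2 + 1215z - 729


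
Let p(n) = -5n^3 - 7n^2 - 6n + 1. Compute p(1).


Using direct substitution:
  -5 * (1)^3 = -5
  -7 * (1)^2 = -7
  -6 * (1)^1 = -6
  constant: 1
Sum = -5 - 7 - 6 + 1 = -17


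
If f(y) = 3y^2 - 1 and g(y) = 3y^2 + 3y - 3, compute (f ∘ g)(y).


Substitute g(y) into f:
f(g(y)) = 3*(3y^2 + 3y - 3)^2 + (-1)
(3y^2 + 3y - 3)^2 = 9y^4 + 18y^3 - 9y^2 - 18y + 9
Expand and combine: 27y^4 + 54y^3 - 27y^2 - 54y + 26


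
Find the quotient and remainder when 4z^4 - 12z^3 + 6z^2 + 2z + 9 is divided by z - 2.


(4z^4 - 12z^3 + 6z^2 + 2z + 9) / (z - 2)
Step 1: 4z^3 * (z - 2) = 4z^4 - 8z^3; subtract.
Step 2: -4z^2 * (z - 2) = -4z^3 + 8z^2; subtract.
Step 3: -2z * (z - 2) = -2z^2 + 4z; subtract.
Step 4: -2 * (z - 2) = -2z + 4; subtract.
Quotient: 4z^3 - 4z^2 - 2z - 2, Remainder: 5


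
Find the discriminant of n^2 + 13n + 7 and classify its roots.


D = b^2 - 4ac = (13)^2 - 4(1)(7) = 169 - 28 = 141
Since D > 0: two distinct irrational roots


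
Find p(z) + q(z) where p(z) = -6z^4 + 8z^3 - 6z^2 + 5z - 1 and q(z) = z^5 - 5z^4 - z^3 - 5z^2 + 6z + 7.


Align terms by degree and add:
  -6z^4 + 8z^3 - 6z^2 + 5z - 1
+ z^5 - 5z^4 - z^3 - 5z^2 + 6z + 7
= z^5 - 11z^4 + 7z^3 - 11z^2 + 11z + 6


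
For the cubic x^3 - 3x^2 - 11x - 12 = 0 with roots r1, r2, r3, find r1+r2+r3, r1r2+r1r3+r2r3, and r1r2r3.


Monic cubic x^3+bx^2+cx+d=0: sum=-b, pairwise sum=c, product=-d.
b=-3, c=-11, d=-12
r1+r2+r3 = 3
r1r2+r1r3+r2r3 = -11
r1r2r3 = 12


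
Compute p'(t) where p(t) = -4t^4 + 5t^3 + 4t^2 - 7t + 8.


Apply the power rule term by term:
  d/dt(-4t^4) = -16t^3
  d/dt(5t^3) = 15t^2
  d/dt(4t^2) = 8t
  d/dt(-7t) = -7
  d/dt(8) = 0
p'(t) = -16t^3 + 15t^2 + 8t - 7


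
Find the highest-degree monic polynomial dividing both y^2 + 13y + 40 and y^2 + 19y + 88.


Factor each:
  y^2 + 13y + 40 = (y + 8)(y + 5)
  y^2 + 19y + 88 = (y + 8)(y + 11)
Common monic factor: y + 8


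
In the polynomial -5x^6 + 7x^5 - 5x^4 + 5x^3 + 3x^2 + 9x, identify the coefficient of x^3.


Read off the coefficient of x^3: 5


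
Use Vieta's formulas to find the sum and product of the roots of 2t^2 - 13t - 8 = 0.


For at^2+bt+c=0: sum = -b/a, product = c/a.
a=2, b=-13, c=-8
Sum = -(-13)/2 = 13/2
Product = (-8)/2 = -4


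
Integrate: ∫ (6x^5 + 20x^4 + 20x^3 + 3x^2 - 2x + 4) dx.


Reverse power rule on each term:
  ∫ 6x^5 dx = x^6
  ∫ 20x^4 dx = 4x^5
  ∫ 20x^3 dx = 5x^4
  ∫ 3x^2 dx = x^3
  ∫ -2x dx = -x^2
  ∫ 4 dx = 4x
F(x) = x^6 + 4x^5 + 5x^4 + x^3 - x^2 + 4x + C


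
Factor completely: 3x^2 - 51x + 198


Roots satisfy r1 + r2 = -b/a = 17 and r1*r2 = c/a = 66.
So r1 = 11, r2 = 6.
3x^2 - 51x + 198 = 3(x - r1)(x - r2) = 3(x - 11)(x - 6)


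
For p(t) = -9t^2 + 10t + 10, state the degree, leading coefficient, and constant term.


Highest power of t is 2, with coefficient -9. Constant term is 10.
Degree = 2, leading coefficient = -9, constant term = 10


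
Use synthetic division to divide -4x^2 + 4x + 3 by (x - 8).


Synthetic division with c = 8. Coefficients: -4, 4, 3
Bring down -4.
  -4 * 8 = -32; -32 + 4 = -28
  -28 * 8 = -224; -224 + 3 = -221
Quotient: -4x - 28, Remainder: -221


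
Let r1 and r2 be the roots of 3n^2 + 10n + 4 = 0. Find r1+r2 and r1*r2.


For an^2+bn+c=0: sum = -b/a, product = c/a.
a=3, b=10, c=4
Sum = -(10)/3 = -10/3
Product = (4)/3 = 4/3


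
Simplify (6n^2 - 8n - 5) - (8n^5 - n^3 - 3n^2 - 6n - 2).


Distribute the minus sign:
  (6n^2 - 8n - 5)
- (8n^5 - n^3 - 3n^2 - 6n - 2)
Negate second polynomial: -8n^5 + n^3 + 3n^2 + 6n + 2
Add: -8n^5 + n^3 + 9n^2 - 2n - 3


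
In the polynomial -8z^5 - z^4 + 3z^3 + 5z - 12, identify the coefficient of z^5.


Read off the coefficient of z^5: -8


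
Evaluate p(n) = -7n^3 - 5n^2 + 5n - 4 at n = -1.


Using direct substitution:
  -7 * (-1)^3 = 7
  -5 * (-1)^2 = -5
  5 * (-1)^1 = -5
  constant: -4
Sum = 7 - 5 - 5 - 4 = -7


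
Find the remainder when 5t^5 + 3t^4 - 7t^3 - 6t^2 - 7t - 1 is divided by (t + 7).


By the Remainder Theorem, the remainder equals p(-7):
  5*(-7)^5 = -84035
  3*(-7)^4 = 7203
  -7*(-7)^3 = 2401
  -6*(-7)^2 = -294
  -7*(-7)^1 = 49
  constant: -1
Sum: -84035 + 7203 + 2401 - 294 + 49 - 1 = -74677


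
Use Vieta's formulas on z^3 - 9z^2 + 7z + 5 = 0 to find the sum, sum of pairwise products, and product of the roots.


Monic cubic z^3+bz^2+cz+d=0: sum=-b, pairwise sum=c, product=-d.
b=-9, c=7, d=5
r1+r2+r3 = 9
r1r2+r1r3+r2r3 = 7
r1r2r3 = -5


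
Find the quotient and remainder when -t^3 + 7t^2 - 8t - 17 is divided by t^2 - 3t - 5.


(-t^3 + 7t^2 - 8t - 17) / (t^2 - 3t - 5)
Step 1: -t * (t^2 - 3t - 5) = -t^3 + 3t^2 + 5t; subtract.
Step 2: 4 * (t^2 - 3t - 5) = 4t^2 - 12t - 20; subtract.
Quotient: -t + 4, Remainder: -t + 3


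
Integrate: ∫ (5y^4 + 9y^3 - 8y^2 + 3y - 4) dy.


Reverse power rule on each term:
  ∫ 5y^4 dy = y^5
  ∫ 9y^3 dy = (9/4)y^4
  ∫ -8y^2 dy = -(8/3)y^3
  ∫ 3y dy = (3/2)y^2
  ∫ -4 dy = -4y
F(y) = y^5 + (9/4)y^4 - (8/3)y^3 + (3/2)y^2 - 4y + C


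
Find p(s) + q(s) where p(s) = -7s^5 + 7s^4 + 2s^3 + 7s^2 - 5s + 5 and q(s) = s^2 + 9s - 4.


Align terms by degree and add:
  -7s^5 + 7s^4 + 2s^3 + 7s^2 - 5s + 5
+ s^2 + 9s - 4
= -7s^5 + 7s^4 + 2s^3 + 8s^2 + 4s + 1


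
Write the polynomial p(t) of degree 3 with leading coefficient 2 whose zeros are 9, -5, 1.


p(t) = 2(t - 9)(t + 5)(t - 1)
Expand: 2t^3 - 10t^2 - 82t + 90


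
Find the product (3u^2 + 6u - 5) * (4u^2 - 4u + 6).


Distribute each term of the first polynomial:
  (3u^2)(4u^2 - 4u + 6) = 12u^4 - 12u^3 + 18u^2
  (6u)(4u^2 - 4u + 6) = 24u^3 - 24u^2 + 36u
  (-5)(4u^2 - 4u + 6) = -20u^2 + 20u - 30
Sum: 12u^4 + 12u^3 - 26u^2 + 56u - 30


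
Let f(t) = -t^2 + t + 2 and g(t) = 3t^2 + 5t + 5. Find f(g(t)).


Substitute g(t) into f:
f(g(t)) = -1*(3t^2 + 5t + 5)^2 + 1*(3t^2 + 5t + 5) + 2
(3t^2 + 5t + 5)^2 = 9t^4 + 30t^3 + 55t^2 + 50t + 25
Expand and combine: -9t^4 - 30t^3 - 52t^2 - 45t - 18


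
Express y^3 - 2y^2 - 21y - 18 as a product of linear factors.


Try integer roots (divisors of -18). y=-3: p(-3)=0.
Divide out (y + 3): quotient is y^2 - 5y - 6.
Factor the quadratic: (y + 1)(y - 6)
Result: (y + 3)(y + 1)(y - 6)


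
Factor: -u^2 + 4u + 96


Roots satisfy r1 + r2 = -b/a = 4 and r1*r2 = c/a = -96.
So r1 = -8, r2 = 12.
-u^2 + 4u + 96 = -(u - r1)(u - r2) = -(u + 8)(u - 12)


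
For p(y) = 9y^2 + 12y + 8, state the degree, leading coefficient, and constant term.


Highest power of y is 2, with coefficient 9. Constant term is 8.
Degree = 2, leading coefficient = 9, constant term = 8


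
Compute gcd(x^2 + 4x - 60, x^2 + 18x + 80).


Factor each:
  x^2 + 4x - 60 = (x + 10)(x - 6)
  x^2 + 18x + 80 = (x + 10)(x + 8)
Common monic factor: x + 10


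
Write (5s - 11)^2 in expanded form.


Expand (5s - 11)^2 by repeated multiplication:
= 25s^2 - 110s + 121


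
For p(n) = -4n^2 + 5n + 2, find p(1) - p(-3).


p(1) = 3
p(-3) = -49
p(1) - p(-3) = 3 + 49 = 52


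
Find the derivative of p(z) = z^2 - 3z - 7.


Apply the power rule term by term:
  d/dz(z^2) = 2z
  d/dz(-3z) = -3
  d/dz(-7) = 0
p'(z) = 2z - 3


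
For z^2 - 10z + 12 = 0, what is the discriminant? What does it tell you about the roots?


D = b^2 - 4ac = (-10)^2 - 4(1)(12) = 100 - 48 = 52
Since D > 0: two distinct irrational roots


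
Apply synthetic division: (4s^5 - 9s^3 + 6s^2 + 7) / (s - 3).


Synthetic division with c = 3. Coefficients: 4, 0, -9, 6, 0, 7
Bring down 4.
  4 * 3 = 12; 12 + 0 = 12
  12 * 3 = 36; 36 - 9 = 27
  27 * 3 = 81; 81 + 6 = 87
  87 * 3 = 261; 261 + 0 = 261
  261 * 3 = 783; 783 + 7 = 790
Quotient: 4s^4 + 12s^3 + 27s^2 + 87s + 261, Remainder: 790


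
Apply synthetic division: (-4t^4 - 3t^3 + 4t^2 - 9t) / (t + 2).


Synthetic division with c = -2. Coefficients: -4, -3, 4, -9, 0
Bring down -4.
  -4 * -2 = 8; 8 - 3 = 5
  5 * -2 = -10; -10 + 4 = -6
  -6 * -2 = 12; 12 - 9 = 3
  3 * -2 = -6; -6 + 0 = -6
Quotient: -4t^3 + 5t^2 - 6t + 3, Remainder: -6


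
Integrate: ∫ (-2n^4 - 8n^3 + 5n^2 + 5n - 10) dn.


Reverse power rule on each term:
  ∫ -2n^4 dn = -(2/5)n^5
  ∫ -8n^3 dn = -2n^4
  ∫ 5n^2 dn = (5/3)n^3
  ∫ 5n dn = (5/2)n^2
  ∫ -10 dn = -10n
F(n) = -(2/5)n^5 - 2n^4 + (5/3)n^3 + (5/2)n^2 - 10n + C


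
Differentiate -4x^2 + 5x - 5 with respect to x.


Apply the power rule term by term:
  d/dx(-4x^2) = -8x
  d/dx(5x) = 5
  d/dx(-5) = 0
p'(x) = -8x + 5


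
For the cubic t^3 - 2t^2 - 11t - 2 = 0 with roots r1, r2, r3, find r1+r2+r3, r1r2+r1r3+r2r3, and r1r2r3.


Monic cubic t^3+bt^2+ct+d=0: sum=-b, pairwise sum=c, product=-d.
b=-2, c=-11, d=-2
r1+r2+r3 = 2
r1r2+r1r3+r2r3 = -11
r1r2r3 = 2


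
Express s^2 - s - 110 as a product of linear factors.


Roots satisfy r1 + r2 = -b/a = 1 and r1*r2 = c/a = -110.
So r1 = 11, r2 = -10.
s^2 - s - 110 = (s - r1)(s - r2) = (s - 11)(s + 10)


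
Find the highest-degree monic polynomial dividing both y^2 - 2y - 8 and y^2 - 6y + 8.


Factor each:
  y^2 - 2y - 8 = (y - 4)(y + 2)
  y^2 - 6y + 8 = (y - 4)(y - 2)
Common monic factor: y - 4


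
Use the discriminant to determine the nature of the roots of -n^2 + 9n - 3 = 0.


D = b^2 - 4ac = (9)^2 - 4(-1)(-3) = 81 - 12 = 69
Since D > 0: two distinct irrational roots


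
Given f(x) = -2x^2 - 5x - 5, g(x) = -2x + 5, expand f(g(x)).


Substitute g(x) into f:
f(g(x)) = -2*(-2x + 5)^2 + (-5)*(-2x + 5) + (-5)
(-2x + 5)^2 = 4x^2 - 20x + 25
Expand and combine: -8x^2 + 50x - 80


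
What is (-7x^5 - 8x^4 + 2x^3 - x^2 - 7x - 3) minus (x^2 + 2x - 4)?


Distribute the minus sign:
  (-7x^5 - 8x^4 + 2x^3 - x^2 - 7x - 3)
- (x^2 + 2x - 4)
Negate second polynomial: -x^2 - 2x + 4
Add: -7x^5 - 8x^4 + 2x^3 - 2x^2 - 9x + 1


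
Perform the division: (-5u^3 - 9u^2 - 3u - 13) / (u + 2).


(-5u^3 - 9u^2 - 3u - 13) / (u + 2)
Step 1: -5u^2 * (u + 2) = -5u^3 - 10u^2; subtract.
Step 2: u * (u + 2) = u^2 + 2u; subtract.
Step 3: -5 * (u + 2) = -5u - 10; subtract.
Quotient: -5u^2 + u - 5, Remainder: -3


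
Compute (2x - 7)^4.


Expand (2x - 7)^4 by repeated multiplication:
  (2x - 7)^2 = 4x^2 - 28x + 49
  (2x - 7)^3 = 8x^3 - 84x^2 + 294x - 343
= 16x^4 - 224x^3 + 1176x^2 - 2744x + 2401


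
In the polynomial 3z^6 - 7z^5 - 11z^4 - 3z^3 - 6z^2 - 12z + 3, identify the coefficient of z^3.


Read off the coefficient of z^3: -3


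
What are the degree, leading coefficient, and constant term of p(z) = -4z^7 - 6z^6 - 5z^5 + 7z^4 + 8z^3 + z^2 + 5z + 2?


Highest power of z is 7, with coefficient -4. Constant term is 2.
Degree = 7, leading coefficient = -4, constant term = 2


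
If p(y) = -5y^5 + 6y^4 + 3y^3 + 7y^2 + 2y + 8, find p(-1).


Using direct substitution:
  -5 * (-1)^5 = 5
  6 * (-1)^4 = 6
  3 * (-1)^3 = -3
  7 * (-1)^2 = 7
  2 * (-1)^1 = -2
  constant: 8
Sum = 5 + 6 - 3 + 7 - 2 + 8 = 21


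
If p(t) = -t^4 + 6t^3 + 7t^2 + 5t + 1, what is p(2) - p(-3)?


p(2) = 71
p(-3) = -194
p(2) - p(-3) = 71 + 194 = 265


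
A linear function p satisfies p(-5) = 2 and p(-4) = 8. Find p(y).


p(y) = my + b. Using p(-5)=2, p(-4)=8:
m = (2 - 8)/(-5 + 4) = -6/-1 = 6
b = 2 - m*(-5) = 2 + 30 = 32
p(y) = 6y + 32


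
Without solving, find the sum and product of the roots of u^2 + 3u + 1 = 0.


For au^2+bu+c=0: sum = -b/a, product = c/a.
a=1, b=3, c=1
Sum = -(3)/1 = -3
Product = (1)/1 = 1


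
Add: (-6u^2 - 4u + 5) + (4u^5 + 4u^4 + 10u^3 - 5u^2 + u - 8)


Align terms by degree and add:
  -6u^2 - 4u + 5
+ 4u^5 + 4u^4 + 10u^3 - 5u^2 + u - 8
= 4u^5 + 4u^4 + 10u^3 - 11u^2 - 3u - 3


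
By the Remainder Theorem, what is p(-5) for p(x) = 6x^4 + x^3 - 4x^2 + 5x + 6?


By the Remainder Theorem, the remainder equals p(-5):
  6*(-5)^4 = 3750
  1*(-5)^3 = -125
  -4*(-5)^2 = -100
  5*(-5)^1 = -25
  constant: 6
Sum: 3750 - 125 - 100 - 25 + 6 = 3506


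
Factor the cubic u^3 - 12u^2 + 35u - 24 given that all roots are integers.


Try integer roots (divisors of -24). u=8: p(8)=0.
Divide out (u - 8): quotient is u^2 - 4u + 3.
Factor the quadratic: (u - 1)(u - 3)
Result: (u - 8)(u - 1)(u - 3)


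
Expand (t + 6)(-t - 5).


Distribute each term of the first polynomial:
  (t)(-t - 5) = -t^2 - 5t
  (6)(-t - 5) = -6t - 30
Sum: -t^2 - 11t - 30


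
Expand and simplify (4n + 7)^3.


Expand (4n + 7)^3 by repeated multiplication:
  (4n + 7)^2 = 16n^2 + 56n + 49
= 64n^3 + 336n^2 + 588n + 343


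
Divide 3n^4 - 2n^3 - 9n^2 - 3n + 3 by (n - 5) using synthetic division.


Synthetic division with c = 5. Coefficients: 3, -2, -9, -3, 3
Bring down 3.
  3 * 5 = 15; 15 - 2 = 13
  13 * 5 = 65; 65 - 9 = 56
  56 * 5 = 280; 280 - 3 = 277
  277 * 5 = 1385; 1385 + 3 = 1388
Quotient: 3n^3 + 13n^2 + 56n + 277, Remainder: 1388


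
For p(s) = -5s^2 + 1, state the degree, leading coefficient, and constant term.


Highest power of s is 2, with coefficient -5. Constant term is 1.
Degree = 2, leading coefficient = -5, constant term = 1


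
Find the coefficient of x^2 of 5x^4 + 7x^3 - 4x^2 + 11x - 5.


Read off the coefficient of x^2: -4


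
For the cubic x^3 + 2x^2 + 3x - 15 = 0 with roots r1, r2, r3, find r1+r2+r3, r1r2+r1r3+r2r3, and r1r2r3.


Monic cubic x^3+bx^2+cx+d=0: sum=-b, pairwise sum=c, product=-d.
b=2, c=3, d=-15
r1+r2+r3 = -2
r1r2+r1r3+r2r3 = 3
r1r2r3 = 15


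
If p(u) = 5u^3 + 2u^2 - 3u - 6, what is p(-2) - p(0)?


p(-2) = -32
p(0) = -6
p(-2) - p(0) = -32 + 6 = -26


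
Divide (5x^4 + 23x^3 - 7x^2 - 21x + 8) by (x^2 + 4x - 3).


(5x^4 + 23x^3 - 7x^2 - 21x + 8) / (x^2 + 4x - 3)
Step 1: 5x^2 * (x^2 + 4x - 3) = 5x^4 + 20x^3 - 15x^2; subtract.
Step 2: 3x * (x^2 + 4x - 3) = 3x^3 + 12x^2 - 9x; subtract.
Step 3: -4 * (x^2 + 4x - 3) = -4x^2 - 16x + 12; subtract.
Quotient: 5x^2 + 3x - 4, Remainder: 4x - 4


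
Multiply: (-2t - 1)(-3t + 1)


Distribute each term of the first polynomial:
  (-2t)(-3t + 1) = 6t^2 - 2t
  (-1)(-3t + 1) = 3t - 1
Sum: 6t^2 + t - 1


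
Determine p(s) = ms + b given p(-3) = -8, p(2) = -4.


p(s) = ms + b. Using p(-3)=-8, p(2)=-4:
m = (-8 + 4)/(-3 - 2) = -4/-5 = 4/5
b = -8 - m*(-3) = -8 + 12/5 = -28/5
p(s) = (4/5)s - (28/5)


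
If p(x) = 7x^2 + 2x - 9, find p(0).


Using direct substitution:
  7 * (0)^2 = 0
  2 * (0)^1 = 0
  constant: -9
Sum = 0 + 0 - 9 = -9


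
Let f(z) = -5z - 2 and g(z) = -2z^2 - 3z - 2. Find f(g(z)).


Substitute g(z) into f:
f(g(z)) = -5*(-2z^2 - 3z - 2) + (-2)
Expand and combine: 10z^2 + 15z + 8


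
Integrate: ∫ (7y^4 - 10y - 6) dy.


Reverse power rule on each term:
  ∫ 7y^4 dy = (7/5)y^5
  ∫ -10y dy = -5y^2
  ∫ -6 dy = -6y
F(y) = (7/5)y^5 - 5y^2 - 6y + C


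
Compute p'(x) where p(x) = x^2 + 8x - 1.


Apply the power rule term by term:
  d/dx(x^2) = 2x
  d/dx(8x) = 8
  d/dx(-1) = 0
p'(x) = 2x + 8


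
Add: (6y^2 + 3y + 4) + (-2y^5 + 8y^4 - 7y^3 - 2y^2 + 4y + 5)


Align terms by degree and add:
  6y^2 + 3y + 4
  -2y^5 + 8y^4 - 7y^3 - 2y^2 + 4y + 5
= -2y^5 + 8y^4 - 7y^3 + 4y^2 + 7y + 9


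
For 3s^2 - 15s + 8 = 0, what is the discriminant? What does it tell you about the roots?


D = b^2 - 4ac = (-15)^2 - 4(3)(8) = 225 - 96 = 129
Since D > 0: two distinct irrational roots


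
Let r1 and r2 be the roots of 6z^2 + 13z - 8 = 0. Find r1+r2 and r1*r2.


For az^2+bz+c=0: sum = -b/a, product = c/a.
a=6, b=13, c=-8
Sum = -(13)/6 = -13/6
Product = (-8)/6 = -4/3


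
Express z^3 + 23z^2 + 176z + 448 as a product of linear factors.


Try integer roots (divisors of 448). z=-8: p(-8)=0.
Divide out (z + 8): quotient is z^2 + 15z + 56.
Factor the quadratic: (z + 8)(z + 7)
Result: (z + 8)(z + 8)(z + 7)


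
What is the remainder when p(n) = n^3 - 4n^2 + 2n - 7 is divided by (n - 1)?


By the Remainder Theorem, the remainder equals p(1):
  1*(1)^3 = 1
  -4*(1)^2 = -4
  2*(1)^1 = 2
  constant: -7
Sum: 1 - 4 + 2 - 7 = -8


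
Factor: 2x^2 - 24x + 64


Roots satisfy r1 + r2 = -b/a = 12 and r1*r2 = c/a = 32.
So r1 = 4, r2 = 8.
2x^2 - 24x + 64 = 2(x - r1)(x - r2) = 2(x - 4)(x - 8)


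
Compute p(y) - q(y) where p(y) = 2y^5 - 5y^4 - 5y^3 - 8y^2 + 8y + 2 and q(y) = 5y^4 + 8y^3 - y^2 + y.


Distribute the minus sign:
  (2y^5 - 5y^4 - 5y^3 - 8y^2 + 8y + 2)
- (5y^4 + 8y^3 - y^2 + y)
Negate second polynomial: -5y^4 - 8y^3 + y^2 - y
Add: 2y^5 - 10y^4 - 13y^3 - 7y^2 + 7y + 2


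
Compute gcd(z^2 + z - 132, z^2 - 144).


Factor each:
  z^2 + z - 132 = (z + 12)(z - 11)
  z^2 - 144 = (z + 12)(z - 12)
Common monic factor: z + 12


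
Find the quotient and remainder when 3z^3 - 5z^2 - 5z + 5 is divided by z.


(3z^3 - 5z^2 - 5z + 5) / (z)
Step 1: 3z^2 * (z) = 3z^3; subtract.
Step 2: -5z * (z) = -5z^2; subtract.
Step 3: -5 * (z) = -5z; subtract.
Quotient: 3z^2 - 5z - 5, Remainder: 5


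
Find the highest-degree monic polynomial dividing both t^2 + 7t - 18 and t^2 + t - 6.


Factor each:
  t^2 + 7t - 18 = (t - 2)(t + 9)
  t^2 + t - 6 = (t - 2)(t + 3)
Common monic factor: t - 2


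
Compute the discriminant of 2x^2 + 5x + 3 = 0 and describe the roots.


D = b^2 - 4ac = (5)^2 - 4(2)(3) = 25 - 24 = 1
Since D > 0: two distinct rational roots


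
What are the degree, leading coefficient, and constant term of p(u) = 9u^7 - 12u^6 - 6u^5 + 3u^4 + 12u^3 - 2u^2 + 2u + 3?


Highest power of u is 7, with coefficient 9. Constant term is 3.
Degree = 7, leading coefficient = 9, constant term = 3


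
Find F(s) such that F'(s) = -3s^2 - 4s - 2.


Reverse power rule on each term:
  ∫ -3s^2 ds = -s^3
  ∫ -4s ds = -2s^2
  ∫ -2 ds = -2s
F(s) = -s^3 - 2s^2 - 2s + C


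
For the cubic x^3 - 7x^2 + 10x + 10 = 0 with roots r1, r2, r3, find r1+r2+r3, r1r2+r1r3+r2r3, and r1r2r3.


Monic cubic x^3+bx^2+cx+d=0: sum=-b, pairwise sum=c, product=-d.
b=-7, c=10, d=10
r1+r2+r3 = 7
r1r2+r1r3+r2r3 = 10
r1r2r3 = -10


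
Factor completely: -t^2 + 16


Roots satisfy r1 + r2 = -b/a = 0 and r1*r2 = c/a = -16.
So r1 = -4, r2 = 4.
-t^2 + 16 = -(t - r1)(t - r2) = -(t + 4)(t - 4)


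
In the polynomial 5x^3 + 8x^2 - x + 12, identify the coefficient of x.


Read off the coefficient of x: -1


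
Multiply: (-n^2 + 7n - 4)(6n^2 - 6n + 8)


Distribute each term of the first polynomial:
  (-n^2)(6n^2 - 6n + 8) = -6n^4 + 6n^3 - 8n^2
  (7n)(6n^2 - 6n + 8) = 42n^3 - 42n^2 + 56n
  (-4)(6n^2 - 6n + 8) = -24n^2 + 24n - 32
Sum: -6n^4 + 48n^3 - 74n^2 + 80n - 32


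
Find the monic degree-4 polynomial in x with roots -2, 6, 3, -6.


p(x) = (x + 2)(x - 6)(x - 3)(x + 6)
Expand: x^4 - x^3 - 42x^2 + 36x + 216


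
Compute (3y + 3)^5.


Expand (3y + 3)^5 by repeated multiplication:
  (3y + 3)^2 = 9y^2 + 18y + 9
  (3y + 3)^3 = 27y^3 + 81y^2 + 81y + 27
  (3y + 3)^4 = 81y^4 + 324y^3 + 486y^2 + 324y + 81
= 243y^5 + 1215y^4 + 2430y^3 + 2430y^2 + 1215y + 243


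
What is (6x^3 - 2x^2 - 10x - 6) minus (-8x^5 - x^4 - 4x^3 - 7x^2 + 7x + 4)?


Distribute the minus sign:
  (6x^3 - 2x^2 - 10x - 6)
- (-8x^5 - x^4 - 4x^3 - 7x^2 + 7x + 4)
Negate second polynomial: 8x^5 + x^4 + 4x^3 + 7x^2 - 7x - 4
Add: 8x^5 + x^4 + 10x^3 + 5x^2 - 17x - 10


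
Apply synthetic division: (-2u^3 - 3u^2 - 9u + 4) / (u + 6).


Synthetic division with c = -6. Coefficients: -2, -3, -9, 4
Bring down -2.
  -2 * -6 = 12; 12 - 3 = 9
  9 * -6 = -54; -54 - 9 = -63
  -63 * -6 = 378; 378 + 4 = 382
Quotient: -2u^2 + 9u - 63, Remainder: 382


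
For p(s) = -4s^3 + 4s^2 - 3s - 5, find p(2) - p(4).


p(2) = -27
p(4) = -209
p(2) - p(4) = -27 + 209 = 182


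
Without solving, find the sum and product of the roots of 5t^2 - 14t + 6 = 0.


For at^2+bt+c=0: sum = -b/a, product = c/a.
a=5, b=-14, c=6
Sum = -(-14)/5 = 14/5
Product = (6)/5 = 6/5


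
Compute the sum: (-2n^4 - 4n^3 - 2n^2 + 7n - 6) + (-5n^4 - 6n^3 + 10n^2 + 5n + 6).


Align terms by degree and add:
  -2n^4 - 4n^3 - 2n^2 + 7n - 6
  -5n^4 - 6n^3 + 10n^2 + 5n + 6
= -7n^4 - 10n^3 + 8n^2 + 12n


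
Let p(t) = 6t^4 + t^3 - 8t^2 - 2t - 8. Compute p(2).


Using direct substitution:
  6 * (2)^4 = 96
  1 * (2)^3 = 8
  -8 * (2)^2 = -32
  -2 * (2)^1 = -4
  constant: -8
Sum = 96 + 8 - 32 - 4 - 8 = 60


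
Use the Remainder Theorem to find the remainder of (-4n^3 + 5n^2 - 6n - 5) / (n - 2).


By the Remainder Theorem, the remainder equals p(2):
  -4*(2)^3 = -32
  5*(2)^2 = 20
  -6*(2)^1 = -12
  constant: -5
Sum: -32 + 20 - 12 - 5 = -29


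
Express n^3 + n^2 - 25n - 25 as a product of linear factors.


Try integer roots (divisors of -25). n=-5: p(-5)=0.
Divide out (n + 5): quotient is n^2 - 4n - 5.
Factor the quadratic: (n - 5)(n + 1)
Result: (n + 5)(n - 5)(n + 1)


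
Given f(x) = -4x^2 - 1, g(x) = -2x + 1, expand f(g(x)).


Substitute g(x) into f:
f(g(x)) = -4*(-2x + 1)^2 + (-1)
(-2x + 1)^2 = 4x^2 - 4x + 1
Expand and combine: -16x^2 + 16x - 5


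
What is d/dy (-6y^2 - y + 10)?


Apply the power rule term by term:
  d/dy(-6y^2) = -12y
  d/dy(-y) = -1
  d/dy(10) = 0
p'(y) = -12y - 1


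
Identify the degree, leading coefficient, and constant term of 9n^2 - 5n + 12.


Highest power of n is 2, with coefficient 9. Constant term is 12.
Degree = 2, leading coefficient = 9, constant term = 12


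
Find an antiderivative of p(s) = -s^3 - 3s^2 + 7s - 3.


Reverse power rule on each term:
  ∫ -s^3 ds = -(1/4)s^4
  ∫ -3s^2 ds = -s^3
  ∫ 7s ds = (7/2)s^2
  ∫ -3 ds = -3s
F(s) = -(1/4)s^4 - s^3 + (7/2)s^2 - 3s + C


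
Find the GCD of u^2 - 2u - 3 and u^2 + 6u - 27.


Factor each:
  u^2 - 2u - 3 = (u - 3)(u + 1)
  u^2 + 6u - 27 = (u - 3)(u + 9)
Common monic factor: u - 3


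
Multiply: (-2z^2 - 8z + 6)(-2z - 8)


Distribute each term of the first polynomial:
  (-2z^2)(-2z - 8) = 4z^3 + 16z^2
  (-8z)(-2z - 8) = 16z^2 + 64z
  (6)(-2z - 8) = -12z - 48
Sum: 4z^3 + 32z^2 + 52z - 48


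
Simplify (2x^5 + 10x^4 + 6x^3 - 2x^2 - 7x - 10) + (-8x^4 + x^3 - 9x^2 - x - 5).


Align terms by degree and add:
  2x^5 + 10x^4 + 6x^3 - 2x^2 - 7x - 10
  -8x^4 + x^3 - 9x^2 - x - 5
= 2x^5 + 2x^4 + 7x^3 - 11x^2 - 8x - 15


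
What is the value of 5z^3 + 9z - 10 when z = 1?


Using direct substitution:
  5 * (1)^3 = 5
  0 * (1)^2 = 0
  9 * (1)^1 = 9
  constant: -10
Sum = 5 + 0 + 9 - 10 = 4


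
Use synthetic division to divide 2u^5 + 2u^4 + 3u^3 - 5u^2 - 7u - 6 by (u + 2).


Synthetic division with c = -2. Coefficients: 2, 2, 3, -5, -7, -6
Bring down 2.
  2 * -2 = -4; -4 + 2 = -2
  -2 * -2 = 4; 4 + 3 = 7
  7 * -2 = -14; -14 - 5 = -19
  -19 * -2 = 38; 38 - 7 = 31
  31 * -2 = -62; -62 - 6 = -68
Quotient: 2u^4 - 2u^3 + 7u^2 - 19u + 31, Remainder: -68


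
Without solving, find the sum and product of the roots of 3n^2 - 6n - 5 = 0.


For an^2+bn+c=0: sum = -b/a, product = c/a.
a=3, b=-6, c=-5
Sum = -(-6)/3 = 2
Product = (-5)/3 = -5/3


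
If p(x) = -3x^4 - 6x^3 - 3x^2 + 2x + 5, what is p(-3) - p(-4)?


p(-3) = -109
p(-4) = -435
p(-3) - p(-4) = -109 + 435 = 326


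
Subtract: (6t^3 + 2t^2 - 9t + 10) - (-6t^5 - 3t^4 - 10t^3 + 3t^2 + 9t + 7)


Distribute the minus sign:
  (6t^3 + 2t^2 - 9t + 10)
- (-6t^5 - 3t^4 - 10t^3 + 3t^2 + 9t + 7)
Negate second polynomial: 6t^5 + 3t^4 + 10t^3 - 3t^2 - 9t - 7
Add: 6t^5 + 3t^4 + 16t^3 - t^2 - 18t + 3


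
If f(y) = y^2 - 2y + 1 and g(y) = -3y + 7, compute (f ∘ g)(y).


Substitute g(y) into f:
f(g(y)) = 1*(-3y + 7)^2 + (-2)*(-3y + 7) + 1
(-3y + 7)^2 = 9y^2 - 42y + 49
Expand and combine: 9y^2 - 36y + 36


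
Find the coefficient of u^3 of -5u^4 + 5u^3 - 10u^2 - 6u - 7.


Read off the coefficient of u^3: 5


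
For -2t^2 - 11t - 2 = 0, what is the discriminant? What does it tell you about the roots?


D = b^2 - 4ac = (-11)^2 - 4(-2)(-2) = 121 - 16 = 105
Since D > 0: two distinct irrational roots


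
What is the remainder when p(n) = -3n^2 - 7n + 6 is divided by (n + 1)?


By the Remainder Theorem, the remainder equals p(-1):
  -3*(-1)^2 = -3
  -7*(-1)^1 = 7
  constant: 6
Sum: -3 + 7 + 6 = 10


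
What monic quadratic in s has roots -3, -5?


p(s) = (s + 3)(s + 5)
Expand: s^2 + 8s + 15


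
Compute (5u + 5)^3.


Expand (5u + 5)^3 by repeated multiplication:
  (5u + 5)^2 = 25u^2 + 50u + 25
= 125u^3 + 375u^2 + 375u + 125


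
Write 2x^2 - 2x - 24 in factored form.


Roots satisfy r1 + r2 = -b/a = 1 and r1*r2 = c/a = -12.
So r1 = -3, r2 = 4.
2x^2 - 2x - 24 = 2(x - r1)(x - r2) = 2(x + 3)(x - 4)


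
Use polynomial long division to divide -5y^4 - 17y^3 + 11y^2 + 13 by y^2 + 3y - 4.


(-5y^4 - 17y^3 + 11y^2 + 13) / (y^2 + 3y - 4)
Step 1: -5y^2 * (y^2 + 3y - 4) = -5y^4 - 15y^3 + 20y^2; subtract.
Step 2: -2y * (y^2 + 3y - 4) = -2y^3 - 6y^2 + 8y; subtract.
Step 3: -3 * (y^2 + 3y - 4) = -3y^2 - 9y + 12; subtract.
Quotient: -5y^2 - 2y - 3, Remainder: y + 1


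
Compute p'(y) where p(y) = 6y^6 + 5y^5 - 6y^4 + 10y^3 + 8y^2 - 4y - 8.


Apply the power rule term by term:
  d/dy(6y^6) = 36y^5
  d/dy(5y^5) = 25y^4
  d/dy(-6y^4) = -24y^3
  d/dy(10y^3) = 30y^2
  d/dy(8y^2) = 16y
  d/dy(-4y) = -4
  d/dy(-8) = 0
p'(y) = 36y^5 + 25y^4 - 24y^3 + 30y^2 + 16y - 4


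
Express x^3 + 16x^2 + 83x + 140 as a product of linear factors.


Try integer roots (divisors of 140). x=-7: p(-7)=0.
Divide out (x + 7): quotient is x^2 + 9x + 20.
Factor the quadratic: (x + 5)(x + 4)
Result: (x + 7)(x + 5)(x + 4)


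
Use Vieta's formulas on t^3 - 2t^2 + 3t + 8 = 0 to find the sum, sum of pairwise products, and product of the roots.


Monic cubic t^3+bt^2+ct+d=0: sum=-b, pairwise sum=c, product=-d.
b=-2, c=3, d=8
r1+r2+r3 = 2
r1r2+r1r3+r2r3 = 3
r1r2r3 = -8


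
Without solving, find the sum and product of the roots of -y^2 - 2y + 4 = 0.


For ay^2+by+c=0: sum = -b/a, product = c/a.
a=-1, b=-2, c=4
Sum = -(-2)/-1 = -2
Product = (4)/-1 = -4


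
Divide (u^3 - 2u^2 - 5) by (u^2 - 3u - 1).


(u^3 - 2u^2 - 5) / (u^2 - 3u - 1)
Step 1: u * (u^2 - 3u - 1) = u^3 - 3u^2 - u; subtract.
Step 2: 1 * (u^2 - 3u - 1) = u^2 - 3u - 1; subtract.
Quotient: u + 1, Remainder: 4u - 4


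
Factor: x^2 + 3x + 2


Roots satisfy r1 + r2 = -b/a = -3 and r1*r2 = c/a = 2.
So r1 = -2, r2 = -1.
x^2 + 3x + 2 = (x - r1)(x - r2) = (x + 2)(x + 1)


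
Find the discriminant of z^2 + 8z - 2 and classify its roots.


D = b^2 - 4ac = (8)^2 - 4(1)(-2) = 64 + 8 = 72
Since D > 0: two distinct irrational roots


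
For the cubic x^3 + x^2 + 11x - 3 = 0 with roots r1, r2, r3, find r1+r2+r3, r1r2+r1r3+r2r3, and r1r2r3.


Monic cubic x^3+bx^2+cx+d=0: sum=-b, pairwise sum=c, product=-d.
b=1, c=11, d=-3
r1+r2+r3 = -1
r1r2+r1r3+r2r3 = 11
r1r2r3 = 3


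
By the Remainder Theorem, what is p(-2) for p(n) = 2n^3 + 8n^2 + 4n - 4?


By the Remainder Theorem, the remainder equals p(-2):
  2*(-2)^3 = -16
  8*(-2)^2 = 32
  4*(-2)^1 = -8
  constant: -4
Sum: -16 + 32 - 8 - 4 = 4


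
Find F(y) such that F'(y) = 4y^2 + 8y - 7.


Reverse power rule on each term:
  ∫ 4y^2 dy = (4/3)y^3
  ∫ 8y dy = 4y^2
  ∫ -7 dy = -7y
F(y) = (4/3)y^3 + 4y^2 - 7y + C


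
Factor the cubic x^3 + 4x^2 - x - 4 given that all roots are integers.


Try integer roots (divisors of -4). x=-4: p(-4)=0.
Divide out (x + 4): quotient is x^2 - 1.
Factor the quadratic: (x - 1)(x + 1)
Result: (x + 4)(x - 1)(x + 1)


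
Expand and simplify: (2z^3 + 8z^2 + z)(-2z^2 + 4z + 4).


Distribute each term of the first polynomial:
  (2z^3)(-2z^2 + 4z + 4) = -4z^5 + 8z^4 + 8z^3
  (8z^2)(-2z^2 + 4z + 4) = -16z^4 + 32z^3 + 32z^2
  (z)(-2z^2 + 4z + 4) = -2z^3 + 4z^2 + 4z
Sum: -4z^5 - 8z^4 + 38z^3 + 36z^2 + 4z


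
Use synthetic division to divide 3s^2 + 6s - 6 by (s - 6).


Synthetic division with c = 6. Coefficients: 3, 6, -6
Bring down 3.
  3 * 6 = 18; 18 + 6 = 24
  24 * 6 = 144; 144 - 6 = 138
Quotient: 3s + 24, Remainder: 138


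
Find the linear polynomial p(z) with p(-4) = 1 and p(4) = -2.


p(z) = mz + b. Using p(-4)=1, p(4)=-2:
m = (1 + 2)/(-4 - 4) = 3/-8 = -3/8
b = 1 - m*(-4) = 1 - 3/2 = -1/2
p(z) = -(3/8)z - (1/2)


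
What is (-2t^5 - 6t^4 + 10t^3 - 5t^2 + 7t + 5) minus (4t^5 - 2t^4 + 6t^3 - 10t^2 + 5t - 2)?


Distribute the minus sign:
  (-2t^5 - 6t^4 + 10t^3 - 5t^2 + 7t + 5)
- (4t^5 - 2t^4 + 6t^3 - 10t^2 + 5t - 2)
Negate second polynomial: -4t^5 + 2t^4 - 6t^3 + 10t^2 - 5t + 2
Add: -6t^5 - 4t^4 + 4t^3 + 5t^2 + 2t + 7


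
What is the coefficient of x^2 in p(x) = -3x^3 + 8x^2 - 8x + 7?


Read off the coefficient of x^2: 8


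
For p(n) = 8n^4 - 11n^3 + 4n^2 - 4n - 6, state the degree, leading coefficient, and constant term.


Highest power of n is 4, with coefficient 8. Constant term is -6.
Degree = 4, leading coefficient = 8, constant term = -6


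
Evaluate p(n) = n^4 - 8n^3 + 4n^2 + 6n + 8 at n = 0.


Using direct substitution:
  1 * (0)^4 = 0
  -8 * (0)^3 = 0
  4 * (0)^2 = 0
  6 * (0)^1 = 0
  constant: 8
Sum = 0 + 0 + 0 + 0 + 8 = 8


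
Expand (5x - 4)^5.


Expand (5x - 4)^5 by repeated multiplication:
  (5x - 4)^2 = 25x^2 - 40x + 16
  (5x - 4)^3 = 125x^3 - 300x^2 + 240x - 64
  (5x - 4)^4 = 625x^4 - 2000x^3 + 2400x^2 - 1280x + 256
= 3125x^5 - 12500x^4 + 20000x^3 - 16000x^2 + 6400x - 1024


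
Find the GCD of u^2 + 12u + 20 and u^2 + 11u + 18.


Factor each:
  u^2 + 12u + 20 = (u + 2)(u + 10)
  u^2 + 11u + 18 = (u + 2)(u + 9)
Common monic factor: u + 2


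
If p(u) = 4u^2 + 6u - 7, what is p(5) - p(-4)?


p(5) = 123
p(-4) = 33
p(5) - p(-4) = 123 - 33 = 90


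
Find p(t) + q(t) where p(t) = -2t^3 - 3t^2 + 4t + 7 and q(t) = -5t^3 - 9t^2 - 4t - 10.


Align terms by degree and add:
  -2t^3 - 3t^2 + 4t + 7
  -5t^3 - 9t^2 - 4t - 10
= -7t^3 - 12t^2 - 3


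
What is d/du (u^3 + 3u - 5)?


Apply the power rule term by term:
  d/du(u^3) = 3u^2
  d/du(3u) = 3
  d/du(-5) = 0
p'(u) = 3u^2 + 3


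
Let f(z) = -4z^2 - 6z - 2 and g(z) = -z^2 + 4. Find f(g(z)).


Substitute g(z) into f:
f(g(z)) = -4*(-z^2 + 4)^2 + (-6)*(-z^2 + 4) + (-2)
(-z^2 + 4)^2 = z^4 - 8z^2 + 16
Expand and combine: -4z^4 + 38z^2 - 90


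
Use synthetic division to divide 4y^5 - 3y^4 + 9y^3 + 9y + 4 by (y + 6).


Synthetic division with c = -6. Coefficients: 4, -3, 9, 0, 9, 4
Bring down 4.
  4 * -6 = -24; -24 - 3 = -27
  -27 * -6 = 162; 162 + 9 = 171
  171 * -6 = -1026; -1026 + 0 = -1026
  -1026 * -6 = 6156; 6156 + 9 = 6165
  6165 * -6 = -36990; -36990 + 4 = -36986
Quotient: 4y^4 - 27y^3 + 171y^2 - 1026y + 6165, Remainder: -36986
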